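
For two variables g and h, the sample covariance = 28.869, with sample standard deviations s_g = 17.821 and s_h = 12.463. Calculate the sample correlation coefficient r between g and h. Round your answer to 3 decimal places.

0.130

r = Cov(g,h) / (s_g · s_h) = 28.869 / (17.821 × 12.463)
  = 28.869 / 222.1031 ≈ 0.130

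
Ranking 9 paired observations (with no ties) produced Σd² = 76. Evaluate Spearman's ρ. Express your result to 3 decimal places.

0.367

ρ = 1 − 6Σd² / [n(n²−1)] = 1 − 6×76 / (9×80)
  = 1 − 456/720 = 1 − 0.6333 ≈ 0.367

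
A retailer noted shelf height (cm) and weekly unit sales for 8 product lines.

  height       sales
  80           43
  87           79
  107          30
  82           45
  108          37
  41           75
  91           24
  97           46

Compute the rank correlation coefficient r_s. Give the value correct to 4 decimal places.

Rank height: 2, 4, 7, 3, 8, 1, 5, 6
Rank sales: 4, 8, 2, 5, 3, 7, 1, 6
d = rank(height) − rank(sales): -2, -4, 5, -2, 5, -6, 4, 0; Σd² = 126
ρ = 1 − 6Σd² / [n(n²−1)] = 1 − 6×126 / (8×63) = 1 − 756/504 ≈ -0.5000

-0.5000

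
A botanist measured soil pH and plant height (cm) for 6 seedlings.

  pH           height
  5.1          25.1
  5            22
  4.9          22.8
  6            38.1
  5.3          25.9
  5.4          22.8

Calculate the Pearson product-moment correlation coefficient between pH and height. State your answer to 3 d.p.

0.899

n = 6, Σx = 31.7, Σy = 156.7, Σx² = 168.27, Σy² = 4276.11, Σxy = 838.72
nΣxy − ΣxΣy = 5032.32 − 4967.39 = 64.93
nΣx² − (Σx)² = 1009.62 − 1004.89 = 4.73; nΣy² − (Σy)² = 25656.66 − 24554.89 = 1101.77
r = 64.93 / √(4.73 × 1101.77) = 64.93 / 72.1898 ≈ 0.899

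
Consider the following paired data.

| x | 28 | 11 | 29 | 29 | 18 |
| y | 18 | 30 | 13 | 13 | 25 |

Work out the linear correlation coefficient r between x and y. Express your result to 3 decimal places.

n = 5, Σx = 115, Σy = 99, Σx² = 2911, Σy² = 2187, Σxy = 2038
nΣxy − ΣxΣy = 10190 − 11385 = -1195
nΣx² − (Σx)² = 14555 − 13225 = 1330; nΣy² − (Σy)² = 10935 − 9801 = 1134
r = -1195 / √(1330 × 1134) = -1195 / 1228.0961 ≈ -0.973

-0.973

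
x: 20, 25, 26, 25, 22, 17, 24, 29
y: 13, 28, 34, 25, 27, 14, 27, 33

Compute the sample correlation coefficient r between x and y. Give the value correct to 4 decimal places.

n = 8, Σx = 188, Σy = 201, Σx² = 4516, Σy² = 5477, Σxy = 4906
nΣxy − ΣxΣy = 39248 − 37788 = 1460
nΣx² − (Σx)² = 36128 − 35344 = 784; nΣy² − (Σy)² = 43816 − 40401 = 3415
r = 1460 / √(784 × 3415) = 1460 / 1636.2640 ≈ 0.8923

0.8923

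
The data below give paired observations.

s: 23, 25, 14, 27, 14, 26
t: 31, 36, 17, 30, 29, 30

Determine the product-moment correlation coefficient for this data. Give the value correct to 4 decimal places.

0.6787

n = 6, Σs = 129, Σt = 173, Σs² = 2951, Σt² = 5187, Σst = 3847
nΣst − ΣsΣt = 23082 − 22317 = 765
nΣs² − (Σs)² = 17706 − 16641 = 1065; nΣt² − (Σt)² = 31122 − 29929 = 1193
r = 765 / √(1065 × 1193) = 765 / 1127.1845 ≈ 0.6787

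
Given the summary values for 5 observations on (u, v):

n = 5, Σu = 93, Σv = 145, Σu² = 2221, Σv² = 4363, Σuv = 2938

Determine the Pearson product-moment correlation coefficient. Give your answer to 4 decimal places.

0.8651

r = (nΣuv − ΣuΣv) / √[(nΣu² − (Σu)²)(nΣv² − (Σv)²)]
Numerator: 5×2938 − 93×145 = 1205
Denominator: √[(11105 − 8649)(21815 − 21025)] = √[2456 × 790] = 1392.9250
r = 1205 / 1392.9250 ≈ 0.8651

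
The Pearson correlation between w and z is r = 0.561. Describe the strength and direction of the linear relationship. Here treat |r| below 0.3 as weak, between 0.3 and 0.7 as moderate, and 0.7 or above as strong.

r = 0.561 > 0 so the relationship is positive.
|r| = 0.561, which falls in the moderate range.

moderate positive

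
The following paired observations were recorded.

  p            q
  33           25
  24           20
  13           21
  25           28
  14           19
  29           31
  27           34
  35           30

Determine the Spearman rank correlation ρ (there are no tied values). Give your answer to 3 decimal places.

Rank p: 7, 3, 1, 4, 2, 6, 5, 8
Rank q: 4, 2, 3, 5, 1, 7, 8, 6
d = rank(p) − rank(q): 3, 1, -2, -1, 1, -1, -3, 2; Σd² = 30
ρ = 1 − 6Σd² / [n(n²−1)] = 1 − 6×30 / (8×63) = 1 − 180/504 ≈ 0.643

0.643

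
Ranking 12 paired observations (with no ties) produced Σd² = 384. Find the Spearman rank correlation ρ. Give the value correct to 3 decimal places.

-0.343

ρ = 1 − 6Σd² / [n(n²−1)] = 1 − 6×384 / (12×143)
  = 1 − 2304/1716 = 1 − 1.3427 ≈ -0.343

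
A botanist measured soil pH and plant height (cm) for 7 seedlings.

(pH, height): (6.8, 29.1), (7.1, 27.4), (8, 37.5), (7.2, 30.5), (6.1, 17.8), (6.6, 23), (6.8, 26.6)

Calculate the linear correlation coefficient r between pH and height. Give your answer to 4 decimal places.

0.9653

n = 7, Σx = 48.6, Σy = 191.9, Σx² = 339.5, Σy² = 5487.47, Σxy = 1353.28
nΣxy − ΣxΣy = 9472.96 − 9326.34 = 146.62
nΣx² − (Σx)² = 2376.5 − 2361.96 = 14.54; nΣy² − (Σy)² = 38412.29 − 36825.61 = 1586.68
r = 146.62 / √(14.54 × 1586.68) = 146.62 / 151.8892 ≈ 0.9653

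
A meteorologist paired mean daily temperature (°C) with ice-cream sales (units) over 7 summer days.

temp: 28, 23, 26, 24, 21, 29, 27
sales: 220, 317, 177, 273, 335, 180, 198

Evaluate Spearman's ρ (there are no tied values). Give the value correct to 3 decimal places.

Rank temp: 6, 2, 4, 3, 1, 7, 5
Rank sales: 4, 6, 1, 5, 7, 2, 3
d = rank(temp) − rank(sales): 2, -4, 3, -2, -6, 5, 2; Σd² = 98
ρ = 1 − 6Σd² / [n(n²−1)] = 1 − 6×98 / (7×48) = 1 − 588/336 ≈ -0.750

-0.750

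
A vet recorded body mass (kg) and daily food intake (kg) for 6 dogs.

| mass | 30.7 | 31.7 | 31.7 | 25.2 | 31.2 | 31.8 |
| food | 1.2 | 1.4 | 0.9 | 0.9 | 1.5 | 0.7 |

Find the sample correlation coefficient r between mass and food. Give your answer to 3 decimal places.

n = 6, Σx = 182.3, Σy = 6.6, Σx² = 5571.99, Σy² = 7.76, Σxy = 201.49
nΣxy − ΣxΣy = 1208.94 − 1203.18 = 5.76
nΣx² − (Σx)² = 33431.94 − 33233.29 = 198.65; nΣy² − (Σy)² = 46.56 − 43.56 = 3
r = 5.76 / √(198.65 × 3) = 5.76 / 24.4121 ≈ 0.236

0.236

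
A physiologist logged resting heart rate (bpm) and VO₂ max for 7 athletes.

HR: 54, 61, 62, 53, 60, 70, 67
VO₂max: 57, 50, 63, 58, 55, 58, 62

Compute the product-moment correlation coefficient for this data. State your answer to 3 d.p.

n = 7, Σx = 427, Σy = 403, Σx² = 26279, Σy² = 23315, Σxy = 24622
nΣxy − ΣxΣy = 172354 − 172081 = 273
nΣx² − (Σx)² = 183953 − 182329 = 1624; nΣy² − (Σy)² = 163205 − 162409 = 796
r = 273 / √(1624 × 796) = 273 / 1136.9714 ≈ 0.240

0.240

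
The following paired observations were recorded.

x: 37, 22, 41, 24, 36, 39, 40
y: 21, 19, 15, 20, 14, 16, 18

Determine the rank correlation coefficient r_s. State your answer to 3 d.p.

Rank x: 4, 1, 7, 2, 3, 5, 6
Rank y: 7, 5, 2, 6, 1, 3, 4
d = rank(x) − rank(y): -3, -4, 5, -4, 2, 2, 2; Σd² = 78
ρ = 1 − 6Σd² / [n(n²−1)] = 1 − 6×78 / (7×48) = 1 − 468/336 ≈ -0.393

-0.393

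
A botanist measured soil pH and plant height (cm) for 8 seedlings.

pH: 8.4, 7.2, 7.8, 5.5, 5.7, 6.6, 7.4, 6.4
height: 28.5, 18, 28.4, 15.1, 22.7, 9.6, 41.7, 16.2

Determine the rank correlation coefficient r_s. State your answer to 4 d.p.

0.6905

Rank pH: 8, 5, 7, 1, 2, 4, 6, 3
Rank height: 7, 4, 6, 2, 5, 1, 8, 3
d = rank(pH) − rank(height): 1, 1, 1, -1, -3, 3, -2, 0; Σd² = 26
ρ = 1 − 6Σd² / [n(n²−1)] = 1 − 6×26 / (8×63) = 1 − 156/504 ≈ 0.6905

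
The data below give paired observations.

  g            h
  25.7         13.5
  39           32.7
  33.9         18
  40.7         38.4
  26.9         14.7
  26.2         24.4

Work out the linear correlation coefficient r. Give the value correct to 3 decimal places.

n = 6, Σg = 192.4, Σh = 141.7, Σg² = 6397.24, Σh² = 3861.55, Σgh = 4830.04
nΣgh − ΣgΣh = 28980.24 − 27263.08 = 1717.16
nΣg² − (Σg)² = 38383.44 − 37017.76 = 1365.68; nΣh² − (Σh)² = 23169.3 − 20078.89 = 3090.41
r = 1717.16 / √(1365.68 × 3090.41) = 1717.16 / 2054.3883 ≈ 0.836

0.836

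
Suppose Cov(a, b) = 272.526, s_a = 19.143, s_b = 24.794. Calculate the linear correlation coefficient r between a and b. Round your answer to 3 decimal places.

0.574

r = Cov(a,b) / (s_a · s_b) = 272.526 / (19.143 × 24.794)
  = 272.526 / 474.6315 ≈ 0.574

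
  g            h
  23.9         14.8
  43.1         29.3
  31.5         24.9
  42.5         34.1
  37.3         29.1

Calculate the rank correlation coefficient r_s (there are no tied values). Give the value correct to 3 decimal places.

0.900

Rank g: 1, 5, 2, 4, 3
Rank h: 1, 4, 2, 5, 3
d = rank(g) − rank(h): 0, 1, 0, -1, 0; Σd² = 2
ρ = 1 − 6Σd² / [n(n²−1)] = 1 − 6×2 / (5×24) = 1 − 12/120 ≈ 0.900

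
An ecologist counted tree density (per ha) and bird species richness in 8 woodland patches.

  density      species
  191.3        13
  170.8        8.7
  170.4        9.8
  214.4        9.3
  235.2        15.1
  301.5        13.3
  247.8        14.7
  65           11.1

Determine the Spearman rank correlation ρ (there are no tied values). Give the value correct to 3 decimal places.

0.619

Rank density: 4, 3, 2, 5, 6, 8, 7, 1
Rank species: 5, 1, 3, 2, 8, 6, 7, 4
d = rank(density) − rank(species): -1, 2, -1, 3, -2, 2, 0, -3; Σd² = 32
ρ = 1 − 6Σd² / [n(n²−1)] = 1 − 6×32 / (8×63) = 1 − 192/504 ≈ 0.619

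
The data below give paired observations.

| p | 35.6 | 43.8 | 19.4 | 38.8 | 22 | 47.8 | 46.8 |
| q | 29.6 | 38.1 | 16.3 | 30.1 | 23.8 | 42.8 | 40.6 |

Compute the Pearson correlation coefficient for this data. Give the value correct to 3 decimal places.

0.967

n = 7, Σp = 254.2, Σq = 221.3, Σp² = 10026.68, Σq² = 7546.11, Σpq = 8676.16
nΣpq − ΣpΣq = 60733.12 − 56254.46 = 4478.66
nΣp² − (Σp)² = 70186.76 − 64617.64 = 5569.12; nΣq² − (Σq)² = 52822.77 − 48973.69 = 3849.08
r = 4478.66 / √(5569.12 × 3849.08) = 4478.66 / 4629.9016 ≈ 0.967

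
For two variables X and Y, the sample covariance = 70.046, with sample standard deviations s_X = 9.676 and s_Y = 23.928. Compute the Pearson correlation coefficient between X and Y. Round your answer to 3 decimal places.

0.303

r = Cov(X,Y) / (s_X · s_Y) = 70.046 / (9.676 × 23.928)
  = 70.046 / 231.5273 ≈ 0.303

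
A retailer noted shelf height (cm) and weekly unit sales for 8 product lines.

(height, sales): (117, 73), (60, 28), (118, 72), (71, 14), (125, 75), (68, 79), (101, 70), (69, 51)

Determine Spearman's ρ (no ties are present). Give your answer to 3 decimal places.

0.381

Rank height: 6, 1, 7, 4, 8, 2, 5, 3
Rank sales: 6, 2, 5, 1, 7, 8, 4, 3
d = rank(height) − rank(sales): 0, -1, 2, 3, 1, -6, 1, 0; Σd² = 52
ρ = 1 − 6Σd² / [n(n²−1)] = 1 − 6×52 / (8×63) = 1 − 312/504 ≈ 0.381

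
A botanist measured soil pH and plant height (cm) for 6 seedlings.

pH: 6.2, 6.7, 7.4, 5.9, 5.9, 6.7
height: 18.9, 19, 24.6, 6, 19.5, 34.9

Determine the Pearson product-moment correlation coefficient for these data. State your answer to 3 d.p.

0.588

n = 6, Σx = 38.8, Σy = 122.9, Σx² = 252.6, Σy² = 2957.63, Σxy = 810.8
nΣxy − ΣxΣy = 4864.8 − 4768.52 = 96.28
nΣx² − (Σx)² = 1515.6 − 1505.44 = 10.16; nΣy² − (Σy)² = 17745.78 − 15104.41 = 2641.37
r = 96.28 / √(10.16 × 2641.37) = 96.28 / 163.8179 ≈ 0.588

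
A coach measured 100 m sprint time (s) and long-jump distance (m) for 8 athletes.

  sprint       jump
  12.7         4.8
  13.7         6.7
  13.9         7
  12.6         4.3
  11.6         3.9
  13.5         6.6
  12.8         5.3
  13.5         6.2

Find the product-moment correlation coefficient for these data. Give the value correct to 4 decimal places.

n = 8, Σx = 104.3, Σy = 44.8, Σx² = 1363.85, Σy² = 260.72, Σxy = 590.11
nΣxy − ΣxΣy = 4720.88 − 4672.64 = 48.24
nΣx² − (Σx)² = 10910.8 − 10878.49 = 32.31; nΣy² − (Σy)² = 2085.76 − 2007.04 = 78.72
r = 48.24 / √(32.31 × 78.72) = 48.24 / 50.4326 ≈ 0.9565

0.9565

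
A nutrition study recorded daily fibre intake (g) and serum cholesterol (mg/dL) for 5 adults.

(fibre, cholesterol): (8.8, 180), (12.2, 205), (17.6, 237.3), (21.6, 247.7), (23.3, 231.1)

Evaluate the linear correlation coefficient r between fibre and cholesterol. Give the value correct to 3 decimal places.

0.901

n = 5, Σx = 83.5, Σy = 1101.1, Σx² = 1545.49, Σy² = 245498.79, Σxy = 18996.43
nΣxy − ΣxΣy = 94982.15 − 91941.85 = 3040.3
nΣx² − (Σx)² = 7727.45 − 6972.25 = 755.2; nΣy² − (Σy)² = 1227493.95 − 1212421.21 = 15072.74
r = 3040.3 / √(755.2 × 15072.74) = 3040.3 / 3373.8603 ≈ 0.901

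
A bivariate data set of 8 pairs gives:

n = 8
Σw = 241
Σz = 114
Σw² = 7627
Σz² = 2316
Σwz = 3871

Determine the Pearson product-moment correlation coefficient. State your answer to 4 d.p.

0.8671

r = (nΣwz − ΣwΣz) / √[(nΣw² − (Σw)²)(nΣz² − (Σz)²)]
Numerator: 8×3871 − 241×114 = 3494
Denominator: √[(61016 − 58081)(18528 − 12996)] = √[2935 × 5532] = 4029.4441
r = 3494 / 4029.4441 ≈ 0.8671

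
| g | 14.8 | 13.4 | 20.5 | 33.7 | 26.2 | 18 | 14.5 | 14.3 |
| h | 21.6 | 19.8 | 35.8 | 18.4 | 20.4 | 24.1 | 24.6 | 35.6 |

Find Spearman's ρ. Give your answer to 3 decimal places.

-0.238

Rank g: 4, 1, 6, 8, 7, 5, 3, 2
Rank h: 4, 2, 8, 1, 3, 5, 6, 7
d = rank(g) − rank(h): 0, -1, -2, 7, 4, 0, -3, -5; Σd² = 104
ρ = 1 − 6Σd² / [n(n²−1)] = 1 − 6×104 / (8×63) = 1 − 624/504 ≈ -0.238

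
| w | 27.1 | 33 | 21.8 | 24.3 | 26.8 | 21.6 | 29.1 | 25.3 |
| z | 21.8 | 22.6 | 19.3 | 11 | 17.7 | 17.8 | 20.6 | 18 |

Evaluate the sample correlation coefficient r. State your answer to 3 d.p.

n = 8, Σw = 209, Σz = 148.8, Σw² = 5560.84, Σz² = 2857.98, Σwz = 3938.32
nΣwz − ΣwΣz = 31506.56 − 31099.2 = 407.36
nΣw² − (Σw)² = 44486.72 − 43681 = 805.72; nΣz² − (Σz)² = 22863.84 − 22141.44 = 722.4
r = 407.36 / √(805.72 × 722.4) = 407.36 / 762.9234 ≈ 0.534

0.534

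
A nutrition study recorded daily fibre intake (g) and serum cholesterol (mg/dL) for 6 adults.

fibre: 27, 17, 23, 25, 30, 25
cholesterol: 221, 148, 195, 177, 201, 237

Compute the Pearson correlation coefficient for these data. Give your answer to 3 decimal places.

n = 6, Σx = 147, Σy = 1179, Σx² = 3697, Σy² = 236669, Σxy = 29348
nΣxy − ΣxΣy = 176088 − 173313 = 2775
nΣx² − (Σx)² = 22182 − 21609 = 573; nΣy² − (Σy)² = 1420014 − 1390041 = 29973
r = 2775 / √(573 × 29973) = 2775 / 4144.2163 ≈ 0.670

0.670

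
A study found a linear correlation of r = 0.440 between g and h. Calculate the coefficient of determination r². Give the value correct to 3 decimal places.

r² = (0.440)² = 0.194

0.194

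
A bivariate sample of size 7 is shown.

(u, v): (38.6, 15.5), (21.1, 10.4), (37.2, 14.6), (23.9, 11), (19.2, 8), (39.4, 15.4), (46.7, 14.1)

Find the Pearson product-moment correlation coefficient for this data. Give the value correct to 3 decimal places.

0.896

n = 7, Σu = 226.1, Σv = 89, Σu² = 7992.11, Σv² = 1182.54, Σuv = 3042.59
nΣuv − ΣuΣv = 21298.13 − 20122.9 = 1175.23
nΣu² − (Σu)² = 55944.77 − 51121.21 = 4823.56; nΣv² − (Σv)² = 8277.78 − 7921 = 356.78
r = 1175.23 / √(4823.56 × 356.78) = 1175.23 / 1311.8497 ≈ 0.896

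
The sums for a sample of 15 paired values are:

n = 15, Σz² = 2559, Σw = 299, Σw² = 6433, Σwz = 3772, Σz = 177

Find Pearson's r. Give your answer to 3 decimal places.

0.517

r = (nΣwz − ΣwΣz) / √[(nΣw² − (Σw)²)(nΣz² − (Σz)²)]
Numerator: 15×3772 − 299×177 = 3657
Denominator: √[(96495 − 89401)(38385 − 31329)] = √[7094 × 7056] = 7074.9745
r = 3657 / 7074.9745 ≈ 0.517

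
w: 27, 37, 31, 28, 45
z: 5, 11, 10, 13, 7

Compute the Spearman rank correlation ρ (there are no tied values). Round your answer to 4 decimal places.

Rank w: 1, 4, 3, 2, 5
Rank z: 1, 4, 3, 5, 2
d = rank(w) − rank(z): 0, 0, 0, -3, 3; Σd² = 18
ρ = 1 − 6Σd² / [n(n²−1)] = 1 − 6×18 / (5×24) = 1 − 108/120 ≈ 0.1000

0.1000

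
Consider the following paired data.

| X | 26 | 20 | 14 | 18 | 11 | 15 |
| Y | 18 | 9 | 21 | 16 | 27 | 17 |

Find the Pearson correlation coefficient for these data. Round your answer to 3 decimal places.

n = 6, ΣX = 104, ΣY = 108, ΣX² = 1942, ΣY² = 2120, ΣXY = 1782
nΣXY − ΣXΣY = 10692 − 11232 = -540
nΣX² − (ΣX)² = 11652 − 10816 = 836; nΣY² − (ΣY)² = 12720 − 11664 = 1056
r = -540 / √(836 × 1056) = -540 / 939.5829 ≈ -0.575

-0.575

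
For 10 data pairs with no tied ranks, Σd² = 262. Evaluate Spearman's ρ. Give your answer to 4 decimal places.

ρ = 1 − 6Σd² / [n(n²−1)] = 1 − 6×262 / (10×99)
  = 1 − 1572/990 = 1 − 1.58788 ≈ -0.5879

-0.5879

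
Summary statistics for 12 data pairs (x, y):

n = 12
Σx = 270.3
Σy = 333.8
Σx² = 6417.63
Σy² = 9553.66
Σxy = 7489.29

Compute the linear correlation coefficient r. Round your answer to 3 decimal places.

-0.099

r = (nΣxy − ΣxΣy) / √[(nΣx² − (Σx)²)(nΣy² − (Σy)²)]
Numerator: 12×7489.29 − 270.3×333.8 = -354.66
Denominator: √[(77011.56 − 73062.09)(114643.92 − 111422.44)] = √[3949.47 × 3221.48] = 3566.9509
r = -354.66 / 3566.9509 ≈ -0.099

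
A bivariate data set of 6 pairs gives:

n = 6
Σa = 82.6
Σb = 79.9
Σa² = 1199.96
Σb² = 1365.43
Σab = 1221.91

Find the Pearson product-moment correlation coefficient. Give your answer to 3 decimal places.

r = (nΣab − ΣaΣb) / √[(nΣa² − (Σa)²)(nΣb² − (Σb)²)]
Numerator: 6×1221.91 − 82.6×79.9 = 731.72
Denominator: √[(7199.76 − 6822.76)(8192.58 − 6384.01)] = √[377 × 1808.57] = 825.7305
r = 731.72 / 825.7305 ≈ 0.886

0.886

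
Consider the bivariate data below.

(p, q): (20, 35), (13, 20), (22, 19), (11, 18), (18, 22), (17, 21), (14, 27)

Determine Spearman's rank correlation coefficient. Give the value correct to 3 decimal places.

Rank p: 6, 2, 7, 1, 5, 4, 3
Rank q: 7, 3, 2, 1, 5, 4, 6
d = rank(p) − rank(q): -1, -1, 5, 0, 0, 0, -3; Σd² = 36
ρ = 1 − 6Σd² / [n(n²−1)] = 1 − 6×36 / (7×48) = 1 − 216/336 ≈ 0.357

0.357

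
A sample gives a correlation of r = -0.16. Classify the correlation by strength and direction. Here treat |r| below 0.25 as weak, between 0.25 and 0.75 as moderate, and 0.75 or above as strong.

weak negative

r = -0.16 < 0 so the relationship is negative.
|r| = 0.16, which falls in the weak range.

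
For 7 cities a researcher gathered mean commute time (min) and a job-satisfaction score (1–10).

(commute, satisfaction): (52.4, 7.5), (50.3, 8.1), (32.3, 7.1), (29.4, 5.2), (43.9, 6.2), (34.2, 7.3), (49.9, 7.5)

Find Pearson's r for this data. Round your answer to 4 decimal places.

n = 7, Σx = 292.4, Σy = 48.9, Σx² = 12770.36, Σy² = 347.29, Σxy = 2078.73
nΣxy − ΣxΣy = 14551.11 − 14298.36 = 252.75
nΣx² − (Σx)² = 89392.52 − 85497.76 = 3894.76; nΣy² − (Σy)² = 2431.03 − 2391.21 = 39.82
r = 252.75 / √(3894.76 × 39.82) = 252.75 / 393.8138 ≈ 0.6418

0.6418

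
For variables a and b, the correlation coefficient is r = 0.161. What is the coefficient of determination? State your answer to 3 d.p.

0.026

r² = (0.161)² = 0.026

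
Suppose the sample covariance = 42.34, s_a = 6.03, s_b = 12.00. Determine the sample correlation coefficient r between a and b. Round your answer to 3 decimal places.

r = Cov(a,b) / (s_a · s_b) = 42.34 / (6.03 × 12.00)
  = 42.34 / 72.3600 ≈ 0.585

0.585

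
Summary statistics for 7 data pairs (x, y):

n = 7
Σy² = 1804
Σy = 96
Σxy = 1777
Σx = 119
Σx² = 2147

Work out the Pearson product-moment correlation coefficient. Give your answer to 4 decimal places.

r = (nΣxy − ΣxΣy) / √[(nΣx² − (Σx)²)(nΣy² − (Σy)²)]
Numerator: 7×1777 − 119×96 = 1015
Denominator: √[(15029 − 14161)(12628 − 9216)] = √[868 × 3412] = 1720.9346
r = 1015 / 1720.9346 ≈ 0.5898

0.5898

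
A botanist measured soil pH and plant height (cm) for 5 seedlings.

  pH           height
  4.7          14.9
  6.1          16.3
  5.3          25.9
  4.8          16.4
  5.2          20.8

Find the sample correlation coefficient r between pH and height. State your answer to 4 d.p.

0.1363

n = 5, Σx = 26.1, Σy = 94.3, Σx² = 137.47, Σy² = 1860.11, Σxy = 493.61
nΣxy − ΣxΣy = 2468.05 − 2461.23 = 6.82
nΣx² − (Σx)² = 687.35 − 681.21 = 6.14; nΣy² − (Σy)² = 9300.55 − 8892.49 = 408.06
r = 6.82 / √(6.14 × 408.06) = 6.82 / 50.0549 ≈ 0.1363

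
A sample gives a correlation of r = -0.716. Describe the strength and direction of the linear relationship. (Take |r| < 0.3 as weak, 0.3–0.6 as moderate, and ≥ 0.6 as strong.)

r = -0.716 < 0 so the relationship is negative.
|r| = 0.716, which falls in the strong range.

strong negative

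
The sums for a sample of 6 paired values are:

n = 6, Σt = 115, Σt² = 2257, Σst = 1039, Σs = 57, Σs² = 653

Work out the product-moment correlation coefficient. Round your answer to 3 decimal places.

-0.697

r = (nΣst − ΣsΣt) / √[(nΣs² − (Σs)²)(nΣt² − (Σt)²)]
Numerator: 6×1039 − 57×115 = -321
Denominator: √[(3918 − 3249)(13542 − 13225)] = √[669 × 317] = 460.5138
r = -321 / 460.5138 ≈ -0.697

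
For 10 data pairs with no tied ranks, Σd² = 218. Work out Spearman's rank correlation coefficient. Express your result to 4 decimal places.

-0.3212

ρ = 1 − 6Σd² / [n(n²−1)] = 1 − 6×218 / (10×99)
  = 1 − 1308/990 = 1 − 1.32121 ≈ -0.3212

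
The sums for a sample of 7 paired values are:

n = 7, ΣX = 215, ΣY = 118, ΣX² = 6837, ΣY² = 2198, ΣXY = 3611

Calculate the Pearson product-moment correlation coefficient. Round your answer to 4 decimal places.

-0.0602

r = (nΣXY − ΣXΣY) / √[(nΣX² − (ΣX)²)(nΣY² − (ΣY)²)]
Numerator: 7×3611 − 215×118 = -93
Denominator: √[(47859 − 46225)(15386 − 13924)] = √[1634 × 1462] = 1545.6093
r = -93 / 1545.6093 ≈ -0.0602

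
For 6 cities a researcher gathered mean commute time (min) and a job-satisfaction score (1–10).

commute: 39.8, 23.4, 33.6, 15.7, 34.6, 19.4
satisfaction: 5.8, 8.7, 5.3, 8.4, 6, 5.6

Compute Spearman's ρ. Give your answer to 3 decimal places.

-0.257

Rank commute: 6, 3, 4, 1, 5, 2
Rank satisfaction: 3, 6, 1, 5, 4, 2
d = rank(commute) − rank(satisfaction): 3, -3, 3, -4, 1, 0; Σd² = 44
ρ = 1 − 6Σd² / [n(n²−1)] = 1 − 6×44 / (6×35) = 1 − 264/210 ≈ -0.257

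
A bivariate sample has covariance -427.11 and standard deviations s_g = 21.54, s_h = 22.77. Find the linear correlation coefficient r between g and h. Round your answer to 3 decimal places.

r = Cov(g,h) / (s_g · s_h) = -427.11 / (21.54 × 22.77)
  = -427.11 / 490.4658 ≈ -0.871

-0.871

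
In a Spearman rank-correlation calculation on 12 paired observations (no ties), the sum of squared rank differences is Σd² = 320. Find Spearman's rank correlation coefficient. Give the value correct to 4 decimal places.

-0.1189

ρ = 1 − 6Σd² / [n(n²−1)] = 1 − 6×320 / (12×143)
  = 1 − 1920/1716 = 1 − 1.11888 ≈ -0.1189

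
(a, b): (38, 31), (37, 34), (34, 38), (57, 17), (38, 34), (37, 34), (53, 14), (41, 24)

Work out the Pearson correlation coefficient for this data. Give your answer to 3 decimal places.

-0.943

n = 8, Σa = 335, Σb = 226, Σa² = 14521, Σb² = 6934, Σab = 8973
nΣab − ΣaΣb = 71784 − 75710 = -3926
nΣa² − (Σa)² = 116168 − 112225 = 3943; nΣb² − (Σb)² = 55472 − 51076 = 4396
r = -3926 / √(3943 × 4396) = -3926 / 4163.3434 ≈ -0.943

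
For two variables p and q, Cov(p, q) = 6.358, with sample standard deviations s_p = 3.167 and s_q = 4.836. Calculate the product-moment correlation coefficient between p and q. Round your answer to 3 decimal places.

0.415

r = Cov(p,q) / (s_p · s_q) = 6.358 / (3.167 × 4.836)
  = 6.358 / 15.3156 ≈ 0.415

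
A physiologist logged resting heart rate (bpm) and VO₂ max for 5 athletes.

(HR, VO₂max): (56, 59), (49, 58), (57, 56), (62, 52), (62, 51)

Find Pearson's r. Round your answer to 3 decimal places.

-0.828

n = 5, Σx = 286, Σy = 276, Σx² = 16474, Σy² = 15286, Σxy = 15724
nΣxy − ΣxΣy = 78620 − 78936 = -316
nΣx² − (Σx)² = 82370 − 81796 = 574; nΣy² − (Σy)² = 76430 − 76176 = 254
r = -316 / √(574 × 254) = -316 / 381.8324 ≈ -0.828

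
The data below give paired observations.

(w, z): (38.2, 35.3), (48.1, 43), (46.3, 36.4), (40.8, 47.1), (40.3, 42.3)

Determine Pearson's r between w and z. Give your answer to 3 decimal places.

0.063

n = 5, Σw = 213.7, Σz = 204.1, Σw² = 9205.27, Σz² = 8427.75, Σwz = 8728.45
nΣwz − ΣwΣz = 43642.25 − 43616.17 = 26.08
nΣw² − (Σw)² = 46026.35 − 45667.69 = 358.66; nΣz² − (Σz)² = 42138.75 − 41656.81 = 481.94
r = 26.08 / √(358.66 × 481.94) = 26.08 / 415.7555 ≈ 0.063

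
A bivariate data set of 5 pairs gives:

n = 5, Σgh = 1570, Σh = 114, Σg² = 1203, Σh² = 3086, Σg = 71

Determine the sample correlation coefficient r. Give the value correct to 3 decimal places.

r = (nΣgh − ΣgΣh) / √[(nΣg² − (Σg)²)(nΣh² − (Σh)²)]
Numerator: 5×1570 − 71×114 = -244
Denominator: √[(6015 − 5041)(15430 − 12996)] = √[974 × 2434] = 1539.7130
r = -244 / 1539.7130 ≈ -0.158

-0.158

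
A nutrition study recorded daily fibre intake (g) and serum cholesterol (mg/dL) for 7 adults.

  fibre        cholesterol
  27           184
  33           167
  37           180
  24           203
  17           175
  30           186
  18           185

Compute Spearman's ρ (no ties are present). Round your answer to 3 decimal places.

Rank fibre: 4, 6, 7, 3, 1, 5, 2
Rank cholesterol: 4, 1, 3, 7, 2, 6, 5
d = rank(fibre) − rank(cholesterol): 0, 5, 4, -4, -1, -1, -3; Σd² = 68
ρ = 1 − 6Σd² / [n(n²−1)] = 1 − 6×68 / (7×48) = 1 − 408/336 ≈ -0.214

-0.214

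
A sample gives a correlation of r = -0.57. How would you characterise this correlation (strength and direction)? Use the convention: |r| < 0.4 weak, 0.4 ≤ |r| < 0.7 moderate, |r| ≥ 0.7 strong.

r = -0.57 < 0 so the relationship is negative.
|r| = 0.57, which falls in the moderate range.

moderate negative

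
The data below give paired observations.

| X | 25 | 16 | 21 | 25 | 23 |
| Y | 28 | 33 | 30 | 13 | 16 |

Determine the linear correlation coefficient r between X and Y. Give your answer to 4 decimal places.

n = 5, ΣX = 110, ΣY = 120, ΣX² = 2476, ΣY² = 3198, ΣXY = 2551
nΣXY − ΣXΣY = 12755 − 13200 = -445
nΣX² − (ΣX)² = 12380 − 12100 = 280; nΣY² − (ΣY)² = 15990 − 14400 = 1590
r = -445 / √(280 × 1590) = -445 / 667.2331 ≈ -0.6669

-0.6669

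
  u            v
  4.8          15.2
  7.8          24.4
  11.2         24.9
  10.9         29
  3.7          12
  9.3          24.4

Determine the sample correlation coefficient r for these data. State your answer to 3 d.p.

n = 6, Σu = 47.7, Σv = 129.9, Σu² = 428.31, Σv² = 3026.77, Σuv = 1129.58
nΣuv − ΣuΣv = 6777.48 − 6196.23 = 581.25
nΣu² − (Σu)² = 2569.86 − 2275.29 = 294.57; nΣv² − (Σv)² = 18160.62 − 16874.01 = 1286.61
r = 581.25 / √(294.57 × 1286.61) = 581.25 / 615.6271 ≈ 0.944

0.944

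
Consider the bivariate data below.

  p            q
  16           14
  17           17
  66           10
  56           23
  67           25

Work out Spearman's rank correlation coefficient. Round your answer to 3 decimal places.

0.400

Rank p: 1, 2, 4, 3, 5
Rank q: 2, 3, 1, 4, 5
d = rank(p) − rank(q): -1, -1, 3, -1, 0; Σd² = 12
ρ = 1 − 6Σd² / [n(n²−1)] = 1 − 6×12 / (5×24) = 1 − 72/120 ≈ 0.400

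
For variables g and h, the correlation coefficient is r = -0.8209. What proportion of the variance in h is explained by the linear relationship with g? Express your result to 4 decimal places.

r² = (-0.8209)² = 0.6739

0.6739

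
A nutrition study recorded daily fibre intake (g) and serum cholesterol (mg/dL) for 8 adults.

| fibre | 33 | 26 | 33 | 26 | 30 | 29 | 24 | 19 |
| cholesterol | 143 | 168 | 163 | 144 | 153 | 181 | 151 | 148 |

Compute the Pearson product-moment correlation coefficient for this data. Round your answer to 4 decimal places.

n = 8, Σx = 220, Σy = 1251, Σx² = 6208, Σy² = 196853, Σxy = 34485
nΣxy − ΣxΣy = 275880 − 275220 = 660
nΣx² − (Σx)² = 49664 − 48400 = 1264; nΣy² − (Σy)² = 1574824 − 1565001 = 9823
r = 660 / √(1264 × 9823) = 660 / 3523.6731 ≈ 0.1873

0.1873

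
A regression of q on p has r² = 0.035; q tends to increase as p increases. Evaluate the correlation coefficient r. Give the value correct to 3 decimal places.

0.187

|r| = √0.035 = 0.187
The association is positive, so r = 0.187.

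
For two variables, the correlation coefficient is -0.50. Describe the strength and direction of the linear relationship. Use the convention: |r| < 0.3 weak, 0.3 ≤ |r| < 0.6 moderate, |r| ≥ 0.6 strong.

r = -0.50 < 0 so the relationship is negative.
|r| = 0.50, which falls in the moderate range.

moderate negative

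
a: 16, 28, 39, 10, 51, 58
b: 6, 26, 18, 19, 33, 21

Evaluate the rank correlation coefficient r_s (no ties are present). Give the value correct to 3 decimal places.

0.486

Rank a: 2, 3, 4, 1, 5, 6
Rank b: 1, 5, 2, 3, 6, 4
d = rank(a) − rank(b): 1, -2, 2, -2, -1, 2; Σd² = 18
ρ = 1 − 6Σd² / [n(n²−1)] = 1 − 6×18 / (6×35) = 1 − 108/210 ≈ 0.486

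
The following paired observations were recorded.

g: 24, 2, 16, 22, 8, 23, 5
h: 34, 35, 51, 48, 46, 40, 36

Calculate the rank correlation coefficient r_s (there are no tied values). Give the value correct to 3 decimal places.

Rank g: 7, 1, 4, 5, 3, 6, 2
Rank h: 1, 2, 7, 6, 5, 4, 3
d = rank(g) − rank(h): 6, -1, -3, -1, -2, 2, -1; Σd² = 56
ρ = 1 − 6Σd² / [n(n²−1)] = 1 − 6×56 / (7×48) = 1 − 336/336 ≈ 0.000

0.000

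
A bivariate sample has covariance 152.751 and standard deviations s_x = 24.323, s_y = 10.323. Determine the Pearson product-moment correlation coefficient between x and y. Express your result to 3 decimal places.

r = Cov(x,y) / (s_x · s_y) = 152.751 / (24.323 × 10.323)
  = 152.751 / 251.0863 ≈ 0.608

0.608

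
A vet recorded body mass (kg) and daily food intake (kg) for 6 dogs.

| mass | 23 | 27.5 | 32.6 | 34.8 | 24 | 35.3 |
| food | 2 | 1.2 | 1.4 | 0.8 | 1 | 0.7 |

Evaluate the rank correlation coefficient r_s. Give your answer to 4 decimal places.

-0.7714

Rank mass: 1, 3, 4, 5, 2, 6
Rank food: 6, 4, 5, 2, 3, 1
d = rank(mass) − rank(food): -5, -1, -1, 3, -1, 5; Σd² = 62
ρ = 1 − 6Σd² / [n(n²−1)] = 1 − 6×62 / (6×35) = 1 − 372/210 ≈ -0.7714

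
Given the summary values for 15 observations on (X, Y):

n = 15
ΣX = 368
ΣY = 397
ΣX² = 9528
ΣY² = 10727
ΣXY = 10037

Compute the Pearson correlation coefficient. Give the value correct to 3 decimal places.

r = (nΣXY − ΣXΣY) / √[(nΣX² − (ΣX)²)(nΣY² − (ΣY)²)]
Numerator: 15×10037 − 368×397 = 4459
Denominator: √[(142920 − 135424)(160905 − 157609)] = √[7496 × 3296] = 4970.5951
r = 4459 / 4970.5951 ≈ 0.897

0.897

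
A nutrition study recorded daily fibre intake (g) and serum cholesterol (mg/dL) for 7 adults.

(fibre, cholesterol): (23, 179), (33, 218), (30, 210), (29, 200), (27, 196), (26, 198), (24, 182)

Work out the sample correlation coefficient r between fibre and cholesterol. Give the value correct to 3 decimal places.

n = 7, Σx = 192, Σy = 1383, Σx² = 5340, Σy² = 274409, Σxy = 38219
nΣxy − ΣxΣy = 267533 − 265536 = 1997
nΣx² − (Σx)² = 37380 − 36864 = 516; nΣy² − (Σy)² = 1920863 − 1912689 = 8174
r = 1997 / √(516 × 8174) = 1997 / 2053.7244 ≈ 0.972

0.972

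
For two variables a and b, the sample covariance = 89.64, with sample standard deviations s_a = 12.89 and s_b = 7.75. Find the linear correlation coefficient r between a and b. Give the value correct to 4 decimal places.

0.8973

r = Cov(a,b) / (s_a · s_b) = 89.64 / (12.89 × 7.75)
  = 89.64 / 99.8975 ≈ 0.8973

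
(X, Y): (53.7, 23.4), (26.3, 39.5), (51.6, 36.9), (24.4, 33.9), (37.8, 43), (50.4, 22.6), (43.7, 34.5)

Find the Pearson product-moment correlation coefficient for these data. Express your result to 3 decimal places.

-0.567

n = 7, ΣX = 287.9, ΣY = 233.8, ΣX² = 12711.99, ΣY² = 8168.64, ΣXY = 9298.72
nΣXY − ΣXΣY = 65091.04 − 67311.02 = -2219.98
nΣX² − (ΣX)² = 88983.93 − 82886.41 = 6097.52; nΣY² − (ΣY)² = 57180.48 − 54662.44 = 2518.04
r = -2219.98 / √(6097.52 × 2518.04) = -2219.98 / 3918.3924 ≈ -0.567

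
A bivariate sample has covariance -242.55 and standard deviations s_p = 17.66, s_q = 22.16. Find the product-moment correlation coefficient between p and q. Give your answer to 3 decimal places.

r = Cov(p,q) / (s_p · s_q) = -242.55 / (17.66 × 22.16)
  = -242.55 / 391.3456 ≈ -0.620

-0.620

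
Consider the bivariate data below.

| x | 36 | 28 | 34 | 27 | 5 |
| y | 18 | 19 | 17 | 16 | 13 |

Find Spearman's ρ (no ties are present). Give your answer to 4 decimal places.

0.7000

Rank x: 5, 3, 4, 2, 1
Rank y: 4, 5, 3, 2, 1
d = rank(x) − rank(y): 1, -2, 1, 0, 0; Σd² = 6
ρ = 1 − 6Σd² / [n(n²−1)] = 1 − 6×6 / (5×24) = 1 − 36/120 ≈ 0.7000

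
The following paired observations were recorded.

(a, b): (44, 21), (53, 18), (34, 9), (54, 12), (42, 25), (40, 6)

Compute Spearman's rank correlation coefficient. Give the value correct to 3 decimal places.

Rank a: 4, 5, 1, 6, 3, 2
Rank b: 5, 4, 2, 3, 6, 1
d = rank(a) − rank(b): -1, 1, -1, 3, -3, 1; Σd² = 22
ρ = 1 − 6Σd² / [n(n²−1)] = 1 − 6×22 / (6×35) = 1 − 132/210 ≈ 0.371

0.371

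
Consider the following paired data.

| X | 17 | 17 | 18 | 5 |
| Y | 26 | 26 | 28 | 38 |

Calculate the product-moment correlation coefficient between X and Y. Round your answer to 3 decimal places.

n = 4, ΣX = 57, ΣY = 118, ΣX² = 927, ΣY² = 3580, ΣXY = 1578
nΣXY − ΣXΣY = 6312 − 6726 = -414
nΣX² − (ΣX)² = 3708 − 3249 = 459; nΣY² − (ΣY)² = 14320 − 13924 = 396
r = -414 / √(459 × 396) = -414 / 426.3379 ≈ -0.971

-0.971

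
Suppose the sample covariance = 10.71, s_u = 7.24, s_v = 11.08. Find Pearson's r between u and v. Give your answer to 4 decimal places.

r = Cov(u,v) / (s_u · s_v) = 10.71 / (7.24 × 11.08)
  = 10.71 / 80.2192 ≈ 0.1335

0.1335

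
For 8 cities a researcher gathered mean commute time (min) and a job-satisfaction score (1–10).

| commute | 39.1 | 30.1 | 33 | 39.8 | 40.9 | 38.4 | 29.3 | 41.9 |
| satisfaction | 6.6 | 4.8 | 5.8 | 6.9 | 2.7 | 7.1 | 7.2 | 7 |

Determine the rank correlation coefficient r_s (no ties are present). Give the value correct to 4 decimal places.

Rank commute: 5, 2, 3, 6, 7, 4, 1, 8
Rank satisfaction: 4, 2, 3, 5, 1, 7, 8, 6
d = rank(commute) − rank(satisfaction): 1, 0, 0, 1, 6, -3, -7, 2; Σd² = 100
ρ = 1 − 6Σd² / [n(n²−1)] = 1 − 6×100 / (8×63) = 1 − 600/504 ≈ -0.1905

-0.1905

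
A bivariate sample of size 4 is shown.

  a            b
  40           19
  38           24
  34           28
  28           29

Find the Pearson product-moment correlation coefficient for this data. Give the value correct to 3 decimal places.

n = 4, Σa = 140, Σb = 100, Σa² = 4984, Σb² = 2562, Σab = 3436
nΣab − ΣaΣb = 13744 − 14000 = -256
nΣa² − (Σa)² = 19936 − 19600 = 336; nΣb² − (Σb)² = 10248 − 10000 = 248
r = -256 / √(336 × 248) = -256 / 288.6659 ≈ -0.887

-0.887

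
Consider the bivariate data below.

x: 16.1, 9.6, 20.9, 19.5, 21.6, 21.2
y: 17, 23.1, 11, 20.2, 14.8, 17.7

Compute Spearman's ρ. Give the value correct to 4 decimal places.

Rank x: 2, 1, 4, 3, 6, 5
Rank y: 3, 6, 1, 5, 2, 4
d = rank(x) − rank(y): -1, -5, 3, -2, 4, 1; Σd² = 56
ρ = 1 − 6Σd² / [n(n²−1)] = 1 − 6×56 / (6×35) = 1 − 336/210 ≈ -0.6000

-0.6000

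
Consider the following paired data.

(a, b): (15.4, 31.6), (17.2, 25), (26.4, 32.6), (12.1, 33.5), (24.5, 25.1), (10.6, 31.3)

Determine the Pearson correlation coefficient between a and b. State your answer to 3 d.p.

n = 6, Σa = 106.2, Σb = 179.1, Σa² = 2088.98, Σb² = 5418.27, Σab = 3129.36
nΣab − ΣaΣb = 18776.16 − 19020.42 = -244.26
nΣa² − (Σa)² = 12533.88 − 11278.44 = 1255.44; nΣb² − (Σb)² = 32509.62 − 32076.81 = 432.81
r = -244.26 / √(1255.44 × 432.81) = -244.26 / 737.1343 ≈ -0.331

-0.331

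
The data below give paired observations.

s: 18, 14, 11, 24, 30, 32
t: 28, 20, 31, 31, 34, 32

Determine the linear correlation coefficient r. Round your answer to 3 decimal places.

n = 6, Σs = 129, Σt = 176, Σs² = 3141, Σt² = 5286, Σst = 3913
nΣst − ΣsΣt = 23478 − 22704 = 774
nΣs² − (Σs)² = 18846 − 16641 = 2205; nΣt² − (Σt)² = 31716 − 30976 = 740
r = 774 / √(2205 × 740) = 774 / 1277.3801 ≈ 0.606

0.606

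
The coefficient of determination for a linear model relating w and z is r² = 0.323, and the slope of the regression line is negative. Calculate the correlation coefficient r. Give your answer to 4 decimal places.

|r| = √0.323 = 0.5683
The association is negative, so r = −0.5683.

-0.5683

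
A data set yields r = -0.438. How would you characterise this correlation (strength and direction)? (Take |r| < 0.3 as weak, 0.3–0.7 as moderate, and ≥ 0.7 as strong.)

r = -0.438 < 0 so the relationship is negative.
|r| = 0.438, which falls in the moderate range.

moderate negative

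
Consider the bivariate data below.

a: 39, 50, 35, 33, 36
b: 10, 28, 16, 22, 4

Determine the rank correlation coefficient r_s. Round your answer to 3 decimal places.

Rank a: 4, 5, 2, 1, 3
Rank b: 2, 5, 3, 4, 1
d = rank(a) − rank(b): 2, 0, -1, -3, 2; Σd² = 18
ρ = 1 − 6Σd² / [n(n²−1)] = 1 − 6×18 / (5×24) = 1 − 108/120 ≈ 0.100

0.100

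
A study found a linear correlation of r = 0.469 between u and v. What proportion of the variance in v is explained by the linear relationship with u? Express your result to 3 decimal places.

0.220

r² = (0.469)² = 0.220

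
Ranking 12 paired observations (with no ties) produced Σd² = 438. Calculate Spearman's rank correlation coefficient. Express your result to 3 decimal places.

-0.531

ρ = 1 − 6Σd² / [n(n²−1)] = 1 − 6×438 / (12×143)
  = 1 − 2628/1716 = 1 − 1.5315 ≈ -0.531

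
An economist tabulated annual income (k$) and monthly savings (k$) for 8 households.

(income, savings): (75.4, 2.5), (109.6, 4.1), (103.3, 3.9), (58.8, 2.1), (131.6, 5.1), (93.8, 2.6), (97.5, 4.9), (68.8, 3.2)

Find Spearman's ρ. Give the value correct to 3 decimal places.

0.857

Rank income: 3, 7, 6, 1, 8, 4, 5, 2
Rank savings: 2, 6, 5, 1, 8, 3, 7, 4
d = rank(income) − rank(savings): 1, 1, 1, 0, 0, 1, -2, -2; Σd² = 12
ρ = 1 − 6Σd² / [n(n²−1)] = 1 − 6×12 / (8×63) = 1 − 72/504 ≈ 0.857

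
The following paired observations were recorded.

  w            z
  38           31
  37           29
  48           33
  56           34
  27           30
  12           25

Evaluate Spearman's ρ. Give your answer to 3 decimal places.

Rank w: 4, 3, 5, 6, 2, 1
Rank z: 4, 2, 5, 6, 3, 1
d = rank(w) − rank(z): 0, 1, 0, 0, -1, 0; Σd² = 2
ρ = 1 − 6Σd² / [n(n²−1)] = 1 − 6×2 / (6×35) = 1 − 12/210 ≈ 0.943

0.943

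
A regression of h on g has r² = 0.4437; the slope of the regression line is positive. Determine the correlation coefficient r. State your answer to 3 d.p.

0.666

|r| = √0.4437 = 0.666
The association is positive, so r = 0.666.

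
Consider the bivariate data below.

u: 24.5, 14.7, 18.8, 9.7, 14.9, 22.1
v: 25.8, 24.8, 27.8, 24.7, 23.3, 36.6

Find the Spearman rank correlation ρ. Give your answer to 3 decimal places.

Rank u: 6, 2, 4, 1, 3, 5
Rank v: 4, 3, 5, 2, 1, 6
d = rank(u) − rank(v): 2, -1, -1, -1, 2, -1; Σd² = 12
ρ = 1 − 6Σd² / [n(n²−1)] = 1 − 6×12 / (6×35) = 1 − 72/210 ≈ 0.657

0.657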